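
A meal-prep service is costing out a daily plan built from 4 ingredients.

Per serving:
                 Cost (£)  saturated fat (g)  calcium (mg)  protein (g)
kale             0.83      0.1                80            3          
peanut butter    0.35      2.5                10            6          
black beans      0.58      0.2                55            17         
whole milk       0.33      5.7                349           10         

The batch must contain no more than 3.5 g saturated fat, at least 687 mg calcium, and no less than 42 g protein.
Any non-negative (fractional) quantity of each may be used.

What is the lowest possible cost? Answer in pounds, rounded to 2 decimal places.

This is a linear program. Let x1 = servings of kale, x2 = servings of peanut butter, x3 = servings of black beans, x4 = servings of whole milk.
Minimise 0.83x1 + 0.35x2 + 0.58x3 + 0.33x4 with:
  0.1x1 + 2.5x2 + 0.2x3 + 5.7x4 ≤ 3.5   (saturated fat)
  80x1 + 10x2 + 55x3 + 349x4 ≥ 687   (calcium)
  3x1 + 6x2 + 17x3 + 10x4 ≥ 42   (protein)
  x1, x2, x3, x4 ≥ 0.
The minimum-cost mix takes nothing from peanut butter — only kale, black beans, whole milk. The saturated fat, calcium, protein requirements are met with equality.
So kale = 5.713 servings, black beans = 1.185 servings, whole milk = 0.4722 servings.
Cost = 0.83·5.713 + 0.58·1.185 + 0.33·0.4722 = 5.5849.

£5.58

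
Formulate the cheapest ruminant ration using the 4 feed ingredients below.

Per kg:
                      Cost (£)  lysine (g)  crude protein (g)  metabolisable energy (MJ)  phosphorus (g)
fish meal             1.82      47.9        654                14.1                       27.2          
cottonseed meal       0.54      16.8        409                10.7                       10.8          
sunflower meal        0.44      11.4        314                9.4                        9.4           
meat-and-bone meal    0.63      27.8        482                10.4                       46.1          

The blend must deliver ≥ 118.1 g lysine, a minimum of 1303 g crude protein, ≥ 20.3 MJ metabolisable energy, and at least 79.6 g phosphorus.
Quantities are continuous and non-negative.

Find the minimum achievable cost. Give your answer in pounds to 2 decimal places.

Treat it as an LP. Let x1 = kg of fish meal, x2 = kg of cottonseed meal, x3 = kg of sunflower meal, x4 = kg of meat-and-bone meal.
Minimize 1.82x1 + 0.54x2 + 0.44x3 + 0.63x4 s.t.:
  47.9x1 + 16.8x2 + 11.4x3 + 27.8x4 ≥ 118.1   (lysine)
  654x1 + 409x2 + 314x3 + 482x4 ≥ 1303   (crude protein)
  14.1x1 + 10.7x2 + 9.4x3 + 10.4x4 ≥ 20.3   (metabolisable energy)
  27.2x1 + 10.8x2 + 9.4x3 + 46.1x4 ≥ 79.6   (phosphorus)
  x1, x2, x3, x4 ≥ 0.
The cheapest feasible vertex uses only meat-and-bone meal; fish meal, cottonseed meal, sunflower meal are not used. Binding constraint: lysine.
So meat-and-bone meal = 4.248 kg.
Cost = 0.63·4.248 = 2.6762.

£2.68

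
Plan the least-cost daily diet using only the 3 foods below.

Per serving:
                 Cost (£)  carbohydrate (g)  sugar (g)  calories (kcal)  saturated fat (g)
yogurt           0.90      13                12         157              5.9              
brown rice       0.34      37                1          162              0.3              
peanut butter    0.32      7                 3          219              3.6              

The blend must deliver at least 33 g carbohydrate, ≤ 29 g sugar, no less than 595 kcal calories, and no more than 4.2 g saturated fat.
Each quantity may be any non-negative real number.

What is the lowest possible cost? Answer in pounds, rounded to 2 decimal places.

Let x1 = servings of yogurt, x2 = servings of brown rice, x3 = servings of peanut butter.
Minimise 0.9x1 + 0.34x2 + 0.32x3 s.t.:
  13x1 + 37x2 + 7x3 ≥ 33   (carbohydrate)
  12x1 + 1x2 + 3x3 ≤ 29   (sugar)
  157x1 + 162x2 + 219x3 ≥ 595   (calories)
  5.9x1 + 0.3x2 + 3.6x3 ≤ 4.2   (saturated fat)
  x1, x2, x3 ≥ 0.
The optimal basis is {brown rice, peanut butter}; yogurt drops out. The calories and saturated fat requirements are met with equality.
So brown rice = 2.362 servings, peanut butter = 0.9699 servings.
Total cost: 0.34·2.362 + 0.32·0.9699 = 1.1134.

£1.11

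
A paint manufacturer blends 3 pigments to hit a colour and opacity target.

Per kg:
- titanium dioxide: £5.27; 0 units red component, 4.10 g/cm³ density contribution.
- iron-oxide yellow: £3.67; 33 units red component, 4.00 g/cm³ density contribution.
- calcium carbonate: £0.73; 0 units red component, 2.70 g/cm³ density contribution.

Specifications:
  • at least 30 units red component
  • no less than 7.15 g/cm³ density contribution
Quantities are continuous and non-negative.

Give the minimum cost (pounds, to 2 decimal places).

£4.29

This is a linear program. Let x1 = kg of titanium dioxide, x2 = kg of iron-oxide yellow, x3 = kg of calcium carbonate.
min 5.27x1 + 3.67x2 + 0.73x3 with:
  33x2 ≥ 30   (red component)
  4.1x1 + 4x2 + 2.7x3 ≥ 7.15   (density contribution)
  x1, x2, x3 ≥ 0.
The cheapest feasible vertex uses only iron-oxide yellow, calcium carbonate; titanium dioxide is not used. Binding constraints: red component and density contribution.
Solving gives x2 = 0.9091, x3 = 1.301.
Hence cost = 3.67·0.9091 + 0.73·1.301 = £4.2861.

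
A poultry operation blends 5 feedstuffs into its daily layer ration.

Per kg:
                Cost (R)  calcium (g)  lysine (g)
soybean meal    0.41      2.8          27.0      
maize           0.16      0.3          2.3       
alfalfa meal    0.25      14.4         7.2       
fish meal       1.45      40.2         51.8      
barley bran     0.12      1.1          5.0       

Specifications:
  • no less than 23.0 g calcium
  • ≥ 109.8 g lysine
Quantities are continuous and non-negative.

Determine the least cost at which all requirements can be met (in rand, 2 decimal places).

R1.79

Treat it as an LP. Let x1 = kg of soybean meal, x2 = kg of maize, x3 = kg of alfalfa meal, x4 = kg of fish meal, x5 = kg of barley bran.
Minimise 0.41x1 + 0.16x2 + 0.25x3 + 1.45x4 + 0.12x5 with:
  2.8x1 + 0.3x2 + 14.4x3 + 40.2x4 + 1.1x5 ≥ 23   (calcium)
  27x1 + 2.3x2 + 7.2x3 + 51.8x4 + 5x5 ≥ 109.8   (lysine)
  x1, x2, x3, x4, x5 ≥ 0.
At the optimum only soybean meal, alfalfa meal are positive (maize, fish meal, barley bran = 0). The calcium and lysine requirements are met with equality.
Solving gives x1 = 3.84, x3 = 0.8506.
Objective = 0.41·3.84 + 0.25·0.8506 = 1.7871.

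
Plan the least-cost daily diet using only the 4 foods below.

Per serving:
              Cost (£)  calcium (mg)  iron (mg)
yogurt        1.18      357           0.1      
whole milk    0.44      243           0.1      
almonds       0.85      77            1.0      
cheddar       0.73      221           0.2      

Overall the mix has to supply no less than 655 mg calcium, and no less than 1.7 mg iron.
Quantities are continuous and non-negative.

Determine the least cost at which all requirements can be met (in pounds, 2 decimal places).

Treat it as an LP. Let x1 = servings of yogurt, x2 = servings of whole milk, x3 = servings of almonds, x4 = servings of cheddar.
Minimise 1.18x1 + 0.44x2 + 0.85x3 + 0.73x4 subject to:
  357x1 + 243x2 + 77x3 + 221x4 ≥ 655   (calcium)
  0.1x1 + 0.1x2 + 1x3 + 0.2x4 ≥ 1.7   (iron)
  x1, x2, x3, x4 ≥ 0.
The optimal basis is {whole milk, almonds}; yogurt, cheddar drop out. The calcium and iron requirements are met with equality.
So whole milk = 2.227 servings, almonds = 1.477 servings.
Cost = 0.44·2.227 + 0.85·1.477 = 2.2353.

£2.24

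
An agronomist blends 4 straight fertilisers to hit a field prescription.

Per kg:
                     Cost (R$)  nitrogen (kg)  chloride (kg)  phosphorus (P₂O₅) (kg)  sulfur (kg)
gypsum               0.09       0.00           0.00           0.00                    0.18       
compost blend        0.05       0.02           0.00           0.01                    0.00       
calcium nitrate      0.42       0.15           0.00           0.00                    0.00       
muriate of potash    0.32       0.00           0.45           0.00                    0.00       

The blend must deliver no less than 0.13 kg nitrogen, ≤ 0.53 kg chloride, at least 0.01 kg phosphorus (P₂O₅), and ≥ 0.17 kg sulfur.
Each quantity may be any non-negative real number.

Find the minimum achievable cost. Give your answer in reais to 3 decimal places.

R$0.410

Let x1 = kg of gypsum, x2 = kg of compost blend, x3 = kg of calcium nitrate, x4 = kg of muriate of potash.
Minimize 0.09x1 + 0.05x2 + 0.42x3 + 0.32x4 subject to:
  0.02x2 + 0.15x3 ≥ 0.13   (nitrogen)
  0.45x4 ≤ 0.53   (chloride)
  0.01x2 ≥ 0.01   (phosphorus (P₂O₅))
  0.18x1 ≥ 0.17   (sulfur)
  x1, x2, x3, x4 ≥ 0.
The optimal basis is {gypsum, compost blend}; calcium nitrate, muriate of potash drop out. There the nitrogen and sulfur constraints are tight.
That vertex is x1 = 0.9444, x2 = 6.5.
Cost = 0.09·0.9444 + 0.05·6.5 = 0.41000.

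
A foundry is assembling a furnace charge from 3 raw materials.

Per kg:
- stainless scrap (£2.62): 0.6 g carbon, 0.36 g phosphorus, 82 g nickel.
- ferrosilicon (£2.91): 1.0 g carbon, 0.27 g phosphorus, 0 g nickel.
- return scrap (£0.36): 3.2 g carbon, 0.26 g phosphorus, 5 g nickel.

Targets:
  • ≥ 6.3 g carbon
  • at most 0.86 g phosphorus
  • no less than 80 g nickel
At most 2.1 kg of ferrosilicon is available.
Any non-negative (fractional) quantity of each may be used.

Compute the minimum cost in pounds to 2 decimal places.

£2.92

Treat it as an LP. Let x1 = kg of stainless scrap, x2 = kg of ferrosilicon, x3 = kg of return scrap.
min 2.62x1 + 2.91x2 + 0.36x3 subject to:
  0.6x1 + 1x2 + 3.2x3 ≥ 6.3   (carbon)
  0.36x1 + 0.27x2 + 0.26x3 ≤ 0.86   (phosphorus)
  82x1 + 5x3 ≥ 80   (nickel)
  x2 ≤ 2.1
  x1, x2, x3 ≥ 0.
The minimum-cost mix takes nothing from ferrosilicon — only stainless scrap, return scrap. The carbon and nickel requirements are met with equality.
So stainless scrap = 0.8655 kg, return scrap = 1.806 kg.
Objective = 2.62·0.8655 + 0.36·1.806 = 2.9178.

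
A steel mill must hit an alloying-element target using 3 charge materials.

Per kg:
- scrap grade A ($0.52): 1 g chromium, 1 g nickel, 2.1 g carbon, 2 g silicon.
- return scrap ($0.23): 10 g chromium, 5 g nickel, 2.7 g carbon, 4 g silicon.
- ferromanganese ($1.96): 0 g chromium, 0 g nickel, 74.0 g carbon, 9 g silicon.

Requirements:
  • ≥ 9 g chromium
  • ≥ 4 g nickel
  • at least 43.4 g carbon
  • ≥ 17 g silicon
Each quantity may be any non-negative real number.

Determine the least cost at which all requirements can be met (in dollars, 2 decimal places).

$1.66

This is a linear program. Let x1 = kg of scrap grade A, x2 = kg of return scrap, x3 = kg of ferromanganese.
min 0.52x1 + 0.23x2 + 1.96x3 with:
  1x1 + 10x2 ≥ 9   (chromium)
  1x1 + 5x2 ≥ 4   (nickel)
  2.1x1 + 2.7x2 + 74x3 ≥ 43.4   (carbon)
  2x1 + 4x2 + 9x3 ≥ 17   (silicon)
  x1, x2, x3 ≥ 0.
At the optimum only return scrap, ferromanganese are positive (scrap grade A = 0). There the carbon and silicon constraints are tight.
So return scrap = 3.192 kg, ferromanganese = 0.47 kg.
Hence cost = 0.23·3.192 + 1.96·0.47 = $1.6554.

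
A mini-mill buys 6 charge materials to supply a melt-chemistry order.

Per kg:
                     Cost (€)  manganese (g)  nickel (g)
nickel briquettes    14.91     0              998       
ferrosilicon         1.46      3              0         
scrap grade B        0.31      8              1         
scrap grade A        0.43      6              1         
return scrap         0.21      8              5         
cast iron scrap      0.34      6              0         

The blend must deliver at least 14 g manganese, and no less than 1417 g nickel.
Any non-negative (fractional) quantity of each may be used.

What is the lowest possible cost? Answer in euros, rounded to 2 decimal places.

Set it up as a linear program. Let x1 = kg of nickel briquettes, x2 = kg of ferrosilicon, x3 = kg of scrap grade B, x4 = kg of scrap grade A, x5 = kg of return scrap, x6 = kg of cast iron scrap.
Minimize 14.91x1 + 1.46x2 + 0.31x3 + 0.43x4 + 0.21x5 + 0.34x6 with:
  3x2 + 8x3 + 6x4 + 8x5 + 6x6 ≥ 14   (manganese)
  998x1 + 1x3 + 1x4 + 5x5 ≥ 1417   (nickel)
  x1, x2, x3, x4, x5, x6 ≥ 0.
At the optimum only nickel briquettes, return scrap are positive (ferrosilicon, scrap grade B, scrap grade A, cast iron scrap = 0). The manganese and nickel requirements are met with equality.
Solving gives x1 = 1.411, x5 = 1.75.
Total cost: 14.91·1.411 + 0.21·1.75 = 21.4055.

€21.41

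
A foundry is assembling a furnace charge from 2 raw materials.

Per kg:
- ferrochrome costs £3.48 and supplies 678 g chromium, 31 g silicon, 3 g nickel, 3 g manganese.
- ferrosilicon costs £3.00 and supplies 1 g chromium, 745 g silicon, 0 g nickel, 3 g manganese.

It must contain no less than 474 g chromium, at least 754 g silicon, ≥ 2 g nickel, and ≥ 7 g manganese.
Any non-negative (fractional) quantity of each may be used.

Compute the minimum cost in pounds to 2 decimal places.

£7.33

Let x1 = kg of ferrochrome, x2 = kg of ferrosilicon.
min 3.48x1 + 3x2 s.t.:
  678x1 + 1x2 ≥ 474   (chromium)
  31x1 + 745x2 ≥ 754   (silicon)
  3x1 ≥ 2   (nickel)
  3x1 + 3x2 ≥ 7   (manganese)
  x1, x2 ≥ 0.
Both inputs are positive at the optimum. Binding constraints: chromium and manganese.
That vertex is x1 = 0.6967, x2 = 1.6366.
Total cost: 3.48·0.6967 + 3·1.6366 = 7.3343.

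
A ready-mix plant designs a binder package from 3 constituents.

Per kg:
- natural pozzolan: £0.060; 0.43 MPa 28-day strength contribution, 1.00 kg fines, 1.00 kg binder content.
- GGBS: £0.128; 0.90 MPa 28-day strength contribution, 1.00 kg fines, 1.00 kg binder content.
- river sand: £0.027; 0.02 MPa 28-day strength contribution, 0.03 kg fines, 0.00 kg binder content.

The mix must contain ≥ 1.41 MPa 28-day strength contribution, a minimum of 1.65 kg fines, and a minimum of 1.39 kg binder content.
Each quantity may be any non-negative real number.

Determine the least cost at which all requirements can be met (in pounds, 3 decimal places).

£0.197

Set it up as a linear program. Let x1 = kg of natural pozzolan, x2 = kg of GGBS, x3 = kg of river sand.
Minimize 0.06x1 + 0.128x2 + 0.027x3 with:
  0.43x1 + 0.9x2 + 0.02x3 ≥ 1.41   (28-day strength contribution)
  1x1 + 1x2 + 0.03x3 ≥ 1.65   (fines)
  1x1 + 1x2 ≥ 1.39   (binder content)
  x1, x2, x3 ≥ 0.
The optimal basis is {natural pozzolan}; GGBS, river sand drop out. The 28-day strength contribution requirement is met with equality.
Solving gives x1 = 3.279.
Total cost: 0.06·3.279 = 0.19674.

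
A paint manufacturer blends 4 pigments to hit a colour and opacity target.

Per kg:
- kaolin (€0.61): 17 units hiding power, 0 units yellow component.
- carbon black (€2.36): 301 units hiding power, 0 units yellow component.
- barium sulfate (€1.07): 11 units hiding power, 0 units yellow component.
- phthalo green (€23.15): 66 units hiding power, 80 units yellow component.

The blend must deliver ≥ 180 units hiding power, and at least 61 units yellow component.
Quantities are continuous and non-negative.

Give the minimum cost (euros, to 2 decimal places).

€18.67

Let x1 = kg of kaolin, x2 = kg of carbon black, x3 = kg of barium sulfate, x4 = kg of phthalo green.
Minimise 0.61x1 + 2.36x2 + 1.07x3 + 23.15x4 with:
  17x1 + 301x2 + 11x3 + 66x4 ≥ 180   (hiding power)
  80x4 ≥ 61   (yellow component)
  x1, x2, x3, x4 ≥ 0.
At the optimum only carbon black, phthalo green are positive (kaolin, barium sulfate = 0). There the hiding power and yellow component constraints are tight.
Solving gives x2 = 0.4308, x4 = 0.7625.
Total cost: 2.36·0.4308 + 23.15·0.7625 = 18.6686.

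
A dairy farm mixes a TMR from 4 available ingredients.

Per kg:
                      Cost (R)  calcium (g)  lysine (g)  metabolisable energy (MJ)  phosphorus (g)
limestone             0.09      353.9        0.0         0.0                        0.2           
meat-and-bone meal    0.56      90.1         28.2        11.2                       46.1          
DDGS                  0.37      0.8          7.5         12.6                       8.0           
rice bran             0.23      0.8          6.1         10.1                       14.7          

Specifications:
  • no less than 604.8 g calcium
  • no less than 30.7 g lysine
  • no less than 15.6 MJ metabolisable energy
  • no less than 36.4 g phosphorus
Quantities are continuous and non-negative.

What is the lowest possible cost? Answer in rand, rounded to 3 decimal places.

R0.789

Let x1 = kg of limestone, x2 = kg of meat-and-bone meal, x3 = kg of DDGS, x4 = kg of rice bran.
min 0.09x1 + 0.56x2 + 0.37x3 + 0.23x4 s.t.:
  353.9x1 + 90.1x2 + 0.8x3 + 0.8x4 ≥ 604.8   (calcium)
  28.2x2 + 7.5x3 + 6.1x4 ≥ 30.7   (lysine)
  11.2x2 + 12.6x3 + 10.1x4 ≥ 15.6   (metabolisable energy)
  0.2x1 + 46.1x2 + 8x3 + 14.7x4 ≥ 36.4   (phosphorus)
  x1, x2, x3, x4 ≥ 0.
The cheapest feasible vertex uses only limestone, meat-and-bone meal, rice bran; DDGS is not used. Binding constraints: calcium, lysine, metabolisable energy.
Solving gives x1 = 1.455, x2 = 0.9927, x4 = 0.4438.
Hence cost = 0.09·1.455 + 0.56·0.9927 + 0.23·0.4438 = R0.78894.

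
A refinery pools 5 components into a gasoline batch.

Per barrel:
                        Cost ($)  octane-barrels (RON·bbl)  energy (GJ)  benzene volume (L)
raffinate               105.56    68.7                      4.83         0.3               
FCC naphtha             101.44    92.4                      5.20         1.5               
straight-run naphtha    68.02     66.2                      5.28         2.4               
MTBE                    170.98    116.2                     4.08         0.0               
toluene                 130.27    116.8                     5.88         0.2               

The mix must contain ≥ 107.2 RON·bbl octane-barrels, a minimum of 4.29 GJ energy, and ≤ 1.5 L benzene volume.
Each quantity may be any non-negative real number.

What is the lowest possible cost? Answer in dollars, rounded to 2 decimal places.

$116.22

Treat it as an LP. Let x1 = barrels of raffinate, x2 = barrels of FCC naphtha, x3 = barrels of straight-run naphtha, x4 = barrels of MTBE, x5 = barrels of toluene.
Minimize 105.56x1 + 101.44x2 + 68.02x3 + 170.98x4 + 130.27x5 subject to:
  68.7x1 + 92.4x2 + 66.2x3 + 116.2x4 + 116.8x5 ≥ 107.2   (octane-barrels)
  4.83x1 + 5.2x2 + 5.28x3 + 4.08x4 + 5.88x5 ≥ 4.29   (energy)
  0.3x1 + 1.5x2 + 2.4x3 + 0.2x5 ≤ 1.5   (benzene volume)
  x1, x2, x3, x4, x5 ≥ 0.
The optimal basis is {straight-run naphtha, toluene}; raffinate, FCC naphtha, MTBE drop out. There the octane-barrels and benzene volume constraints are tight.
Solving gives x3 = 0.57571, x5 = 0.59151.
Total cost: 68.02·0.57571 + 130.27·0.59151 = 116.2158.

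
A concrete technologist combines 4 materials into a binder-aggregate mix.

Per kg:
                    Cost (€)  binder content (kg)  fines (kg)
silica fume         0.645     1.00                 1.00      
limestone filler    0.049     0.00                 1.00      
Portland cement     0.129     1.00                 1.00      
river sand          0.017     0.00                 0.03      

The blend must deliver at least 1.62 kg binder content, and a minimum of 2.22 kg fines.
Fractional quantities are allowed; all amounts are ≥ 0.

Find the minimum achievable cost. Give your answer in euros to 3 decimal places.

€0.238

Let x1 = kg of silica fume, x2 = kg of limestone filler, x3 = kg of Portland cement, x4 = kg of river sand.
min 0.645x1 + 0.049x2 + 0.129x3 + 0.017x4 s.t.:
  1x1 + 1x3 ≥ 1.62   (binder content)
  1x1 + 1x2 + 1x3 + 0.03x4 ≥ 2.22   (fines)
  x1, x2, x3, x4 ≥ 0.
The cheapest feasible vertex uses only limestone filler, Portland cement; silica fume, river sand are not used. There the binder content and fines constraints are tight.
So limestone filler = 0.6 kg, Portland cement = 1.62 kg.
Hence cost = 0.049·0.6 + 0.129·1.62 = €0.23838.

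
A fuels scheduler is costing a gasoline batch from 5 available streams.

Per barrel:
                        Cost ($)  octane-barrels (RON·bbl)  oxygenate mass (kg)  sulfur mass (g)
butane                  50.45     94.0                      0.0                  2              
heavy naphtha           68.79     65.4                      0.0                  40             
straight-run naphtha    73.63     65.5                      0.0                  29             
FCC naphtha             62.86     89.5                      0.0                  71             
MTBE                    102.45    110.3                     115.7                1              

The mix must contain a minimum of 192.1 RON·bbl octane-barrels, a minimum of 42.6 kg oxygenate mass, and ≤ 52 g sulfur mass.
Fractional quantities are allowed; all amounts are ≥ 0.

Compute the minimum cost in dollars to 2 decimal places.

$119.03

Let x1 = barrels of butane, x2 = barrels of heavy naphtha, x3 = barrels of straight-run naphtha, x4 = barrels of FCC naphtha, x5 = barrels of MTBE.
Minimise 50.45x1 + 68.79x2 + 73.63x3 + 62.86x4 + 102.45x5 subject to:
  94x1 + 65.4x2 + 65.5x3 + 89.5x4 + 110.3x5 ≥ 192.1   (octane-barrels)
  115.7x5 ≥ 42.6   (oxygenate mass)
  2x1 + 40x2 + 29x3 + 71x4 + 1x5 ≤ 52   (sulfur mass)
  x1, x2, x3, x4, x5 ≥ 0.
The minimum-cost mix takes nothing from heavy naphtha, straight-run naphtha, FCC naphtha — only butane, MTBE. The octane-barrels and oxygenate mass requirements are met with equality.
So butane = 1.6116 barrels, MTBE = 0.36819 barrels.
Hence cost = 50.45·1.6116 + 102.45·0.36819 = $119.0263.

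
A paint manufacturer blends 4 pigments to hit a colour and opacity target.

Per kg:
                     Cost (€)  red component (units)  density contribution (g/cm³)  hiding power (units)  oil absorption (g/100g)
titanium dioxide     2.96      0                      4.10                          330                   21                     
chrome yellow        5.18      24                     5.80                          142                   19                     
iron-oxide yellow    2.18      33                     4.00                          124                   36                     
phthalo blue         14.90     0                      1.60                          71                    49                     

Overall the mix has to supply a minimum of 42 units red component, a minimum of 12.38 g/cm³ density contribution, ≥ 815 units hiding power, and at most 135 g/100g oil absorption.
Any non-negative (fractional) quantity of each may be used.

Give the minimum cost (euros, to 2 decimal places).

€8.67

Let x1 = kg of titanium dioxide, x2 = kg of chrome yellow, x3 = kg of iron-oxide yellow, x4 = kg of phthalo blue.
Minimise 2.96x1 + 5.18x2 + 2.18x3 + 14.9x4 subject to:
  24x2 + 33x3 ≥ 42   (red component)
  4.1x1 + 5.8x2 + 4x3 + 1.6x4 ≥ 12.38   (density contribution)
  330x1 + 142x2 + 124x3 + 71x4 ≥ 815   (hiding power)
  21x1 + 19x2 + 36x3 + 49x4 ≤ 135   (oil absorption)
  x1, x2, x3, x4 ≥ 0.
The optimal basis is {titanium dioxide, iron-oxide yellow}; chrome yellow, phthalo blue drop out. Binding constraints: red component and hiding power.
Solving gives x1 = 1.991, x3 = 1.273.
Objective = 2.96·1.991 + 2.18·1.273 = 8.6685.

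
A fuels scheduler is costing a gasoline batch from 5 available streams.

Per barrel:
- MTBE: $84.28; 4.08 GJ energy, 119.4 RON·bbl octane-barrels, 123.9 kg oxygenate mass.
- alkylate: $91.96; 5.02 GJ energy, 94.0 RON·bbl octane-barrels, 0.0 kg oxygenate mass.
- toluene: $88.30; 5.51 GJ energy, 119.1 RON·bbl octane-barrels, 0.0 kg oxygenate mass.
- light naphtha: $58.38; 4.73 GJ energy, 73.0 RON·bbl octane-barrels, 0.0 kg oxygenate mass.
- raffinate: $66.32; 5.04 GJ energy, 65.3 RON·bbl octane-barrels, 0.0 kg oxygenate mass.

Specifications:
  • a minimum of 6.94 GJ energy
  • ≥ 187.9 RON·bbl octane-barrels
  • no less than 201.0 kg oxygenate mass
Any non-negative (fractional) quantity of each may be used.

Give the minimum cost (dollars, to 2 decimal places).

Let x1 = barrels of MTBE, x2 = barrels of alkylate, x3 = barrels of toluene, x4 = barrels of light naphtha, x5 = barrels of raffinate.
Minimise 84.28x1 + 91.96x2 + 88.3x3 + 58.38x4 + 66.32x5 s.t.:
  4.08x1 + 5.02x2 + 5.51x3 + 4.73x4 + 5.04x5 ≥ 6.94   (energy)
  119.4x1 + 94x2 + 119.1x3 + 73x4 + 65.3x5 ≥ 187.9   (octane-barrels)
  123.9x1 ≥ 201   (oxygenate mass)
  x1, x2, x3, x4, x5 ≥ 0.
The cheapest feasible vertex uses only MTBE, light naphtha; alkylate, toluene, raffinate are not used. There the energy and oxygenate mass constraints are tight.
So MTBE = 1.6223 barrels, light naphtha = 0.067889 barrels.
Total cost: 84.28·1.6223 + 58.38·0.067889 = 140.6908.

$140.69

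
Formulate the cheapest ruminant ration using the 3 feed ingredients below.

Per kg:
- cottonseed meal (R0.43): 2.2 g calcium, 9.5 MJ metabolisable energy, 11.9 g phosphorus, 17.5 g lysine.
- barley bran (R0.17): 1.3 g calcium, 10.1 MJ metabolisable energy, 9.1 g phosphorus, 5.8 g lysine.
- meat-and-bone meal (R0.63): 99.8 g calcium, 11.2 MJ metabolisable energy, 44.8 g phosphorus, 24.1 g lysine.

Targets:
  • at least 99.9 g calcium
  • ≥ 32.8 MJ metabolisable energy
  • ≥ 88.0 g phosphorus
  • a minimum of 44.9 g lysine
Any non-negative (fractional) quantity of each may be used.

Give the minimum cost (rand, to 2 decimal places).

R1.30

Let x1 = kg of cottonseed meal, x2 = kg of barley bran, x3 = kg of meat-and-bone meal.
min 0.43x1 + 0.17x2 + 0.63x3 with:
  2.2x1 + 1.3x2 + 99.8x3 ≥ 99.9   (calcium)
  9.5x1 + 10.1x2 + 11.2x3 ≥ 32.8   (metabolisable energy)
  11.9x1 + 9.1x2 + 44.8x3 ≥ 88   (phosphorus)
  17.5x1 + 5.8x2 + 24.1x3 ≥ 44.9   (lysine)
  x1, x2, x3 ≥ 0.
The minimum-cost mix takes nothing from cottonseed meal — only barley bran, meat-and-bone meal. There the metabolisable energy and phosphorus constraints are tight.
Optimal quantities: barley bran = 1.38 kg, meat-and-bone meal = 1.684 kg.
Objective = 0.17·1.38 + 0.63·1.684 = 1.2955.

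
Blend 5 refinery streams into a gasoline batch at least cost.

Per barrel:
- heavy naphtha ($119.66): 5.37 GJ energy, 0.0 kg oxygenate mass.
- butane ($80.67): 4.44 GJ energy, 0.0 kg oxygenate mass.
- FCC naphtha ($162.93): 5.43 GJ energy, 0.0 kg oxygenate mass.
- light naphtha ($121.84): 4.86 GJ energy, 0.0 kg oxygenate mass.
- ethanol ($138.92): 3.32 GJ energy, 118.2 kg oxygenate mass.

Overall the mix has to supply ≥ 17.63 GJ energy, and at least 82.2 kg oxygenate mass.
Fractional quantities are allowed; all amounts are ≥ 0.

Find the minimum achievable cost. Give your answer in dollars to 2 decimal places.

Let x1 = barrels of heavy naphtha, x2 = barrels of butane, x3 = barrels of FCC naphtha, x4 = barrels of light naphtha, x5 = barrels of ethanol.
Minimize 119.66x1 + 80.67x2 + 162.93x3 + 121.84x4 + 138.92x5 with:
  5.37x1 + 4.44x2 + 5.43x3 + 4.86x4 + 3.32x5 ≥ 17.63   (energy)
  118.2x5 ≥ 82.2   (oxygenate mass)
  x1, x2, x3, x4, x5 ≥ 0.
At the optimum only butane, ethanol are positive (heavy naphtha, FCC naphtha, light naphtha = 0). There the energy and oxygenate mass constraints are tight.
That vertex is x2 = 3.4507, x5 = 0.69543.
Cost = 80.67·3.4507 + 138.92·0.69543 = 374.9771.

$374.98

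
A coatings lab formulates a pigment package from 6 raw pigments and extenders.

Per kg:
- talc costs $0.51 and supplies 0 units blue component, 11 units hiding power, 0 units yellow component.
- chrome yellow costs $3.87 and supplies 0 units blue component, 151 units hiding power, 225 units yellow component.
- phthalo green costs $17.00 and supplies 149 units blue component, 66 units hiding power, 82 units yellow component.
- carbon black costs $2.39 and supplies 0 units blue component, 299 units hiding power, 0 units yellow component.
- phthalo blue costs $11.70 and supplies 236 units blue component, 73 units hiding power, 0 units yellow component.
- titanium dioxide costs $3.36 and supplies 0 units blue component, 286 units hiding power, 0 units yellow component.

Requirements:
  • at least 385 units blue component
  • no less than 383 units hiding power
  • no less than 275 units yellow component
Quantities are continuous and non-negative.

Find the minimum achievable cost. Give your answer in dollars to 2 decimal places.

Let x1 = kg of talc, x2 = kg of chrome yellow, x3 = kg of phthalo green, x4 = kg of carbon black, x5 = kg of phthalo blue, x6 = kg of titanium dioxide.
Minimise 0.51x1 + 3.87x2 + 17x3 + 2.39x4 + 11.7x5 + 3.36x6 with:
  149x3 + 236x5 ≥ 385   (blue component)
  11x1 + 151x2 + 66x3 + 299x4 + 73x5 + 286x6 ≥ 383   (hiding power)
  225x2 + 82x3 ≥ 275   (yellow component)
  x1, x2, x3, x4, x5, x6 ≥ 0.
The cheapest feasible vertex uses only chrome yellow, carbon black, phthalo blue; talc, phthalo green, titanium dioxide are not used. There the blue component, hiding power, yellow component constraints are tight.
That vertex is x2 = 1.222, x4 = 0.2654, x5 = 1.631.
Cost = 3.87·1.222 + 2.39·0.2654 + 11.7·1.631 = 24.4461.

$24.45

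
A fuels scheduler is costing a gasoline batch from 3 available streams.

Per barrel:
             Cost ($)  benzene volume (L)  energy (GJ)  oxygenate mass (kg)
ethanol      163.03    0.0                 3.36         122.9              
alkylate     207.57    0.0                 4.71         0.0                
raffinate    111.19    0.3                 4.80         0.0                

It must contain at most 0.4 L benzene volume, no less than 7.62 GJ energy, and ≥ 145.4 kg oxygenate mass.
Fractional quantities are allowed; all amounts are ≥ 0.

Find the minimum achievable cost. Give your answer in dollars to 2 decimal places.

Treat it as an LP. Let x1 = barrels of ethanol, x2 = barrels of alkylate, x3 = barrels of raffinate.
min 163.03x1 + 207.57x2 + 111.19x3 s.t.:
  0.3x3 ≤ 0.4   (benzene volume)
  3.36x1 + 4.71x2 + 4.8x3 ≥ 7.62   (energy)
  122.9x1 ≥ 145.4   (oxygenate mass)
  x1, x2, x3 ≥ 0.
At the optimum only ethanol, raffinate are positive (alkylate = 0). There the energy and oxygenate mass constraints are tight.
Solving gives x1 = 1.1831, x3 = 0.75935.
Objective = 163.03·1.1831 + 111.19·0.75935 = 277.3129.

$277.31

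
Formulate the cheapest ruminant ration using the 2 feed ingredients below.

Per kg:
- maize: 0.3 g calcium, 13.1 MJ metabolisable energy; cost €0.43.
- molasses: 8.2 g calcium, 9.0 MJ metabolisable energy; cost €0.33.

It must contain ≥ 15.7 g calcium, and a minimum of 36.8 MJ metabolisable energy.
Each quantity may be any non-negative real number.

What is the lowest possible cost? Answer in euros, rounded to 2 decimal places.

Let x1 = kg of maize, x2 = kg of molasses.
Minimise 0.43x1 + 0.33x2 subject to:
  0.3x1 + 8.2x2 ≥ 15.7   (calcium)
  13.1x1 + 9x2 ≥ 36.8   (metabolisable energy)
  x1, x2 ≥ 0.
Both inputs are positive at the optimum. There the calcium and metabolisable energy constraints are tight.
So maize = 1.532 kg, molasses = 1.859 kg.
Hence cost = 0.43·1.532 + 0.33·1.859 = €1.2722.

€1.27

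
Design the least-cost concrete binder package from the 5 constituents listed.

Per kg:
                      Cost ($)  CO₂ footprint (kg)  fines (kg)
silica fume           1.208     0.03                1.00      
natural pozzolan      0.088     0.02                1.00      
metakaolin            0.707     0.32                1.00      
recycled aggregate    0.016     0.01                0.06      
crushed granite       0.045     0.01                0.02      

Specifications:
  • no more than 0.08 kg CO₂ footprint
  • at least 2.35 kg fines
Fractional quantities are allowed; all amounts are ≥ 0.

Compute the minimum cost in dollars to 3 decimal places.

Treat it as an LP. Let x1 = kg of silica fume, x2 = kg of natural pozzolan, x3 = kg of metakaolin, x4 = kg of recycled aggregate, x5 = kg of crushed granite.
min 1.208x1 + 0.088x2 + 0.707x3 + 0.016x4 + 0.045x5 subject to:
  0.03x1 + 0.02x2 + 0.32x3 + 0.01x4 + 0.01x5 ≤ 0.08   (CO₂ footprint)
  1x1 + 1x2 + 1x3 + 0.06x4 + 0.02x5 ≥ 2.35   (fines)
  x1, x2, x3, x4, x5 ≥ 0.
At the optimum only natural pozzolan is positive (silica fume, metakaolin, recycled aggregate, crushed granite = 0). Binding constraint: fines.
Solving gives x2 = 2.35.
Hence cost = 0.088·2.35 = $0.20680.

$0.207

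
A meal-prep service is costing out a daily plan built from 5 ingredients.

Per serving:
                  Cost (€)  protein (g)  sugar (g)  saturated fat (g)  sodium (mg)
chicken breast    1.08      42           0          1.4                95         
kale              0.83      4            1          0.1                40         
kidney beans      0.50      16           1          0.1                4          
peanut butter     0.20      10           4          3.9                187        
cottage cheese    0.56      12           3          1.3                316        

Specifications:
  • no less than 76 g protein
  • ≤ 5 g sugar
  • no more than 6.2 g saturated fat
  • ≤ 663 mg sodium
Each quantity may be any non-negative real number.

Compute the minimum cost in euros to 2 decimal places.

€1.90

Let x1 = servings of chicken breast, x2 = servings of kale, x3 = servings of kidney beans, x4 = servings of peanut butter, x5 = servings of cottage cheese.
min 1.08x1 + 0.83x2 + 0.5x3 + 0.2x4 + 0.56x5 with:
  42x1 + 4x2 + 16x3 + 10x4 + 12x5 ≥ 76   (protein)
  1x2 + 1x3 + 4x4 + 3x5 ≤ 5   (sugar)
  1.4x1 + 0.1x2 + 0.1x3 + 3.9x4 + 1.3x5 ≤ 6.2   (saturated fat)
  95x1 + 40x2 + 4x3 + 187x4 + 316x5 ≤ 663   (sodium)
  x1, x2, x3, x4, x5 ≥ 0.
The cheapest feasible vertex uses only chicken breast, peanut butter; kale, kidney beans, cottage cheese are not used. There the protein and saturated fat constraints are tight.
So chicken breast = 1.565 servings, peanut butter = 1.028 servings.
Total cost: 1.08·1.565 + 0.2·1.028 = 1.8958.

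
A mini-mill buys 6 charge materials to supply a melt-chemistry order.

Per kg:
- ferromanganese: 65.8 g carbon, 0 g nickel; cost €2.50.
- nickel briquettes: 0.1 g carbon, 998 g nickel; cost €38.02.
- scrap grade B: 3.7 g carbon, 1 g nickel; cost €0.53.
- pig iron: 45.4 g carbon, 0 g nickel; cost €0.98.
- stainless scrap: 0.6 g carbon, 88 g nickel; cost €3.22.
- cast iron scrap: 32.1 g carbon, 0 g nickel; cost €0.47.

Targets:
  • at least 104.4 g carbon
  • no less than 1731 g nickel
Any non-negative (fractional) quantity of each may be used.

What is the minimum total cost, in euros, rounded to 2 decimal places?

€64.69

Let x1 = kg of ferromanganese, x2 = kg of nickel briquettes, x3 = kg of scrap grade B, x4 = kg of pig iron, x5 = kg of stainless scrap, x6 = kg of cast iron scrap.
min 2.5x1 + 38.02x2 + 0.53x3 + 0.98x4 + 3.22x5 + 0.47x6 s.t.:
  65.8x1 + 0.1x2 + 3.7x3 + 45.4x4 + 0.6x5 + 32.1x6 ≥ 104.4   (carbon)
  998x2 + 1x3 + 88x5 ≥ 1731   (nickel)
  x1, x2, x3, x4, x5, x6 ≥ 0.
The optimal basis is {stainless scrap, cast iron scrap}; ferromanganese, nickel briquettes, scrap grade B, pig iron drop out. Binding constraints: carbon and nickel.
Solving gives x5 = 19.67, x6 = 2.885.
Cost = 3.22·19.67 + 0.47·2.885 = 64.6934.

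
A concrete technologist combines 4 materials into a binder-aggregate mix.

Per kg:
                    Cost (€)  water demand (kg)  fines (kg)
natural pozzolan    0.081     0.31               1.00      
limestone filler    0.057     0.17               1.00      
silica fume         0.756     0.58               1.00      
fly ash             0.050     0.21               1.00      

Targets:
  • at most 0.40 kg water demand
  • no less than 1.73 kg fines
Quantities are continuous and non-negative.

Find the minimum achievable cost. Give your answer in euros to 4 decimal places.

€0.0865

Let x1 = kg of natural pozzolan, x2 = kg of limestone filler, x3 = kg of silica fume, x4 = kg of fly ash.
Minimize 0.081x1 + 0.057x2 + 0.756x3 + 0.05x4 s.t.:
  0.31x1 + 0.17x2 + 0.58x3 + 0.21x4 ≤ 0.4   (water demand)
  1x1 + 1x2 + 1x3 + 1x4 ≥ 1.73   (fines)
  x1, x2, x3, x4 ≥ 0.
At the optimum only fly ash is positive (natural pozzolan, limestone filler, silica fume = 0). Binding constraint: fines.
Optimal quantities: fly ash = 1.73 kg.
Cost = 0.05·1.73 = 0.086500.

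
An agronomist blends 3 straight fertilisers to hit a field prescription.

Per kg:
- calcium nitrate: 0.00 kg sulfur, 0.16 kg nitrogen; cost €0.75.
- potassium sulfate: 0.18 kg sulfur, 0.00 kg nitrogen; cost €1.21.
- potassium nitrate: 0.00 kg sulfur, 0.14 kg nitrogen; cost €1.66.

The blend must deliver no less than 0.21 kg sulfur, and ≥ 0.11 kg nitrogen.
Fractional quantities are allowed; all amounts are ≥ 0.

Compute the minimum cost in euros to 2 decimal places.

€1.93

Let x1 = kg of calcium nitrate, x2 = kg of potassium sulfate, x3 = kg of potassium nitrate.
min 0.75x1 + 1.21x2 + 1.66x3 s.t.:
  0.18x2 ≥ 0.21   (sulfur)
  0.16x1 + 0.14x3 ≥ 0.11   (nitrogen)
  x1, x2, x3 ≥ 0.
The minimum-cost mix takes nothing from potassium nitrate — only calcium nitrate, potassium sulfate. There the sulfur and nitrogen constraints are tight.
So calcium nitrate = 0.6875 kg, potassium sulfate = 1.167 kg.
Objective = 0.75·0.6875 + 1.21·1.167 = 1.9277.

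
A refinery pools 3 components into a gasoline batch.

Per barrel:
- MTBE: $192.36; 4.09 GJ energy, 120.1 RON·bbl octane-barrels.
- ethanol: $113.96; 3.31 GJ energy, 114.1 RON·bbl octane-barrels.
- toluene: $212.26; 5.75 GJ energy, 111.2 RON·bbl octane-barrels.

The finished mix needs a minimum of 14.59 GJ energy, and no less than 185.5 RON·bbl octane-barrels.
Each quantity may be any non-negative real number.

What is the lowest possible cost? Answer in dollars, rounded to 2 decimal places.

$502.32

Set it up as a linear program. Let x1 = barrels of MTBE, x2 = barrels of ethanol, x3 = barrels of toluene.
Minimise 192.36x1 + 113.96x2 + 212.26x3 subject to:
  4.09x1 + 3.31x2 + 5.75x3 ≥ 14.59   (energy)
  120.1x1 + 114.1x2 + 111.2x3 ≥ 185.5   (octane-barrels)
  x1, x2, x3 ≥ 0.
The minimum-cost mix takes nothing from MTBE, toluene — only ethanol. There the energy constraint is tight.
Optimal quantities: ethanol = 4.4079 barrels.
Cost = 113.96·4.4079 = 502.3243.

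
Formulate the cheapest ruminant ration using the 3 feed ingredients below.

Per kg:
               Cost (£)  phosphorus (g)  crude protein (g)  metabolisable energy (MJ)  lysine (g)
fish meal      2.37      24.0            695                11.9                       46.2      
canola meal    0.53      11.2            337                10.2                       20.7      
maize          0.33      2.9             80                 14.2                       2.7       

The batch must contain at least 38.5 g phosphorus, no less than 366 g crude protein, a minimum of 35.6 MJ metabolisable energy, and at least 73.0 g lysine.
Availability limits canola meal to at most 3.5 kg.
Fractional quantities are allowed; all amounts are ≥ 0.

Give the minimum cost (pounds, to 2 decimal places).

This is a linear program. Let x1 = kg of fish meal, x2 = kg of canola meal, x3 = kg of maize.
min 2.37x1 + 0.53x2 + 0.33x3 subject to:
  24x1 + 11.2x2 + 2.9x3 ≥ 38.5   (phosphorus)
  695x1 + 337x2 + 80x3 ≥ 366   (crude protein)
  11.9x1 + 10.2x2 + 14.2x3 ≥ 35.6   (metabolisable energy)
  46.2x1 + 20.7x2 + 2.7x3 ≥ 73   (lysine)
  x2 ≤ 3.5
  x1, x2, x3 ≥ 0.
The cheapest feasible vertex uses only fish meal, canola meal; maize is not used. There the lysine and the canola meal cap constraints are tight.
So fish meal = 0.0119 kg, canola meal = 3.5 kg.
Hence cost = 2.37·0.0119 + 0.53·3.5 = £1.8832.

£1.88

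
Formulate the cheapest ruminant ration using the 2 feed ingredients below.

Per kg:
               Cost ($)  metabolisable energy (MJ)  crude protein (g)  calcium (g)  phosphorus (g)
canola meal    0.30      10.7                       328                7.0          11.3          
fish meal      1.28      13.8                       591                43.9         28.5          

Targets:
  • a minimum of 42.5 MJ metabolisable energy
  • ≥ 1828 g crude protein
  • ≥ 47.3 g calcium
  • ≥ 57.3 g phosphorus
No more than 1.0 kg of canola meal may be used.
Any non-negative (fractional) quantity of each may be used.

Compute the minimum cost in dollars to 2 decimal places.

This is a linear program. Let x1 = kg of canola meal, x2 = kg of fish meal.
Minimize 0.3x1 + 1.28x2 s.t.:
  10.7x1 + 13.8x2 ≥ 42.5   (metabolisable energy)
  328x1 + 591x2 ≥ 1828   (crude protein)
  7x1 + 43.9x2 ≥ 47.3   (calcium)
  11.3x1 + 28.5x2 ≥ 57.3   (phosphorus)
  x1 ≤ 1
  x1, x2 ≥ 0.
Both inputs are positive at the optimum. There the crude protein and the canola meal cap constraints are tight.
Solving gives x1 = 1, x2 = 2.538.
Objective = 0.3·1 + 1.28·2.538 = 3.5486.

$3.55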